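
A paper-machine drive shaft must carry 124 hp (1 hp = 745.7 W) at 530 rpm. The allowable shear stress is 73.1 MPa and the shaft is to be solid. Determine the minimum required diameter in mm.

ω = 2π·530/60 = 55.50 rad/s, so T = P/ω = 124×745.7 / 55.50 = 1666 N·m.
For a solid shaft τ_max = 16T/(πd³), so d = (16T/(π τ_allow))^(1/3) = (16·1666/(π·7.31×10^7))^(1/3) = 0.04878 m.

48.8 mm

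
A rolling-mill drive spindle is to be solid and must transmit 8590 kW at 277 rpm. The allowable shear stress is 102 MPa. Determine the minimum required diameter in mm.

245 mm

ω = 2π·277/60 = 29.01 rad/s, so T = P/ω = 8590×10³ / 29.01 = 296100 N·m.
For a solid shaft τ_max = 16T/(πd³), so d = (16T/(π τ_allow))^(1/3) = (16·296100/(π·1.02×10^8))^(1/3) = 0.2454 m.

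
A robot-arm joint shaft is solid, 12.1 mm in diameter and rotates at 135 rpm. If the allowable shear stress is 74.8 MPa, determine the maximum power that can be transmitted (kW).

0.368 kW

J = πd⁴/32 = π(0.0121)⁴/32 = 2.104×10^-9 m⁴.
T_max = τ_allow·J/r = 7.48×10^7 × 2.104×10^-9 / 0.00605 = 26.02 N·m.
ω = 2π·135/60 = 14.14 rad/s, so P_max = T_max·ω = 367.8 W.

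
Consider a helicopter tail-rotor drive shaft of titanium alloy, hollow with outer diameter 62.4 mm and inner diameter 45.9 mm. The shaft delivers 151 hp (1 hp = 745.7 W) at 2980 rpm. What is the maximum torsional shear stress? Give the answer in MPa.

ω = 2π·2980/60 = 312.1 rad/s, so T = P/ω = 151×745.7 / 312.1 = 360.8 N·m.
J = π(d_o⁴ − d_i⁴)/32 = π(0.0624⁴ − 0.0459⁴)/32 = 1.053×10^-6 m⁴.
τ_max = T·r/J = 360.8 × 0.0312 / 1.053×10^-6 = 1.069×10^7 Pa.

10.7 MPa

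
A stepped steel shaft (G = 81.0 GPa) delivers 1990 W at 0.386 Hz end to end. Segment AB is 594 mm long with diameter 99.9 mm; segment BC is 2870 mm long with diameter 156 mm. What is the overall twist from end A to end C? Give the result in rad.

ω = 2π·0.386 = 2.425 rad/s, so T = P/ω = 1990 / 2.425 = 820.5 N·m.
J_AB = π(0.0999)⁴/32 = 9.78×10^-6 m⁴; J_BC = π(0.156)⁴/32 = 5.81×10^-5 m⁴.
θ = (T/G)·Σ L_i/J_i = (820.5/81.0×10⁹)·(0.594/9.78×10^-6 + 2.87/5.81×10^-5) = 1.115×10^-3 rad.

0.00112 rad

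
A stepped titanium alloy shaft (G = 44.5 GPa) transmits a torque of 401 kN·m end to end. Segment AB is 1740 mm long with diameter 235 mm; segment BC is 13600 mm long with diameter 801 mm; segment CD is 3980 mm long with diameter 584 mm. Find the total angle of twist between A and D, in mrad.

58.5 mrad

J_AB = π(0.235)⁴/32 = 2.99×10^-4 m⁴; J_BC = π(0.801)⁴/32 = 0.0404 m⁴; J_CD = π(0.584)⁴/32 = 0.0114 m⁴.
θ = (T/G)·Σ L_i/J_i = (401000/44.5×10⁹)·(1.74/2.99×10^-4 + 13.6/0.0404 + 3.98/0.0114) = 0.05854 rad.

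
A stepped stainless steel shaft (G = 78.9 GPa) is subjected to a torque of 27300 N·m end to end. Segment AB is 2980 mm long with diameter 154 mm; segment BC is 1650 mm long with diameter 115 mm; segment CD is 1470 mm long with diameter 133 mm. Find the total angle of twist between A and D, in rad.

J_AB = π(0.154)⁴/32 = 5.52×10^-5 m⁴; J_BC = π(0.115)⁴/32 = 1.72×10^-5 m⁴; J_CD = π(0.133)⁴/32 = 3.07×10^-5 m⁴.
θ = (T/G)·Σ L_i/J_i = (27300/78.9×10⁹)·(2.98/5.52×10^-5 + 1.65/1.72×10^-5 + 1.47/3.07×10^-5) = 0.06848 rad.

0.0685 rad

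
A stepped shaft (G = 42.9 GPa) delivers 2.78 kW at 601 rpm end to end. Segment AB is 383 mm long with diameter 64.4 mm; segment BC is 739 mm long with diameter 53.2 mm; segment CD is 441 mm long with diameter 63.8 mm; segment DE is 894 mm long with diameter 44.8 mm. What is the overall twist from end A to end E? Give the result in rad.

ω = 2π·601/60 = 62.94 rad/s, so T = P/ω = 2.78×10³ / 62.94 = 44.17 N·m.
J_AB = π(0.0644)⁴/32 = 1.69×10^-6 m⁴; J_BC = π(0.0532)⁴/32 = 7.86×10^-7 m⁴; J_CD = π(0.0638)⁴/32 = 1.63×10^-6 m⁴; J_DE = π(0.0448)⁴/32 = 3.95×10^-7 m⁴.
θ = (T/G)·Σ L_i/J_i = (44.17/42.9×10⁹)·(0.383/1.69×10^-6 + 0.739/7.86×10^-7 + 0.441/1.63×10^-6 + 0.894/3.95×10^-7) = 3.808×10^-3 rad.

0.00381 rad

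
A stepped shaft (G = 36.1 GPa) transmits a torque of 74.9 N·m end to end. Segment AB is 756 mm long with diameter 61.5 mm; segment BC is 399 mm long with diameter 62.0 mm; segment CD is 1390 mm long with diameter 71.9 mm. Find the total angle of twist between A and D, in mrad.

J_AB = π(0.0615)⁴/32 = 1.40×10^-6 m⁴; J_BC = π(0.0620)⁴/32 = 1.45×10^-6 m⁴; J_CD = π(0.0719)⁴/32 = 2.62×10^-6 m⁴.
θ = (T/G)·Σ L_i/J_i = (74.90/36.1×10⁹)·(0.756/1.40×10^-6 + 0.399/1.45×10^-6 + 1.39/2.62×10^-6) = 2.787×10^-3 rad.

2.79 mrad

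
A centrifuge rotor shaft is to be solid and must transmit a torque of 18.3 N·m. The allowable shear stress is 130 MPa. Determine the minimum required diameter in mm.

8.95 mm

For a solid shaft τ_max = 16T/(πd³), so d = (16T/(π τ_allow))^(1/3) = (16·18.30/(π·1.30×10^8))^(1/3) = 0.008950 m.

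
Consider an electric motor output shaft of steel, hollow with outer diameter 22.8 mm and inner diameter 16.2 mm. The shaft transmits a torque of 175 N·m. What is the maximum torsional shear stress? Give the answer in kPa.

J = π(d_o⁴ − d_i⁴)/32 = π(0.0228⁴ − 0.0162⁴)/32 = 1.977×10^-8 m⁴.
τ_max = T·r/J = 175.0 × 0.0114 / 1.977×10^-8 = 1.009×10^8 Pa.

101000 kPa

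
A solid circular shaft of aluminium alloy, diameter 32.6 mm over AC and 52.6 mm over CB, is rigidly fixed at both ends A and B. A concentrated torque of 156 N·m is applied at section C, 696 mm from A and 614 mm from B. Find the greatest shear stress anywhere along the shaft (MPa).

4.83 MPa

Compatibility: T_A·a/J_AC = T_B·b/J_CB with T_A + T_B = T₀.
J_AC = 1.11×10^-7 m⁴, J_CB = 7.52×10^-7 m⁴, so T_A = T₀·(J_AC/a)/((J_AC/a)+(J_CB/b)) = 17.97 N·m, T_B = 138.0 N·m.
τ in each portion: τ_AC = 2.64×10^6 Pa, τ_CB = 4.83×10^6 Pa; maximum is in CB.
τ_max = T_CB·r/J = 138.0·0.0263/7.52×10^-7 = 4.831×10^6 Pa.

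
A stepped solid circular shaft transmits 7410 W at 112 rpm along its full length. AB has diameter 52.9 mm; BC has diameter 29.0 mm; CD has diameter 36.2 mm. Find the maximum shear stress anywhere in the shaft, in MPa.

ω = 2π·112/60 = 11.73 rad/s, so T = P/ω = 7410 / 11.73 = 631.8 N·m.
Under the same torque, τ_max = 16T/(πd³) is largest where d is smallest — segment BC (d = 29.0 mm).
τ_max = 16·631.8/(π·(0.0290)³) = 1.319×10^8 Pa.

132 MPa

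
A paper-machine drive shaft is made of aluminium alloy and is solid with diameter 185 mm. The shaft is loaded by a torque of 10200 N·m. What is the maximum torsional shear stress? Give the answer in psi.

J = πd⁴/32 = π(0.185)⁴/32 = 1.150×10^-4 m⁴.
τ_max = T·r/J = 10200 × 0.0925 / 1.150×10^-4 = 8.205×10^6 Pa.

1190 psi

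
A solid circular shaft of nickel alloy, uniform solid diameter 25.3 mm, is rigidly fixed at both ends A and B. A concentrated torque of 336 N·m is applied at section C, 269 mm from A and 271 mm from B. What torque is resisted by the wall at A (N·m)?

169 N·m

With uniform GJ and both ends fixed, compatibility θ_AC = θ_CB gives T_A·a = T_B·b, together with T_A + T_B = T₀.
T_A = T₀·b/(a+b) = 336.0·271/540.0 = 168.6 N·m; T_B = 167.4 N·m.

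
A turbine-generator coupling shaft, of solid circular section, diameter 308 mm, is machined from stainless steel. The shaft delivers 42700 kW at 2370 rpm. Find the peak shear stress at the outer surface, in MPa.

ω = 2π·2370/60 = 248.2 rad/s, so T = P/ω = 42700×10³ / 248.2 = 172000 N·m.
J = πd⁴/32 = π(0.308)⁴/32 = 8.835×10^-4 m⁴.
τ_max = T·r/J = 172000 × 0.154 / 8.835×10^-4 = 2.999×10^7 Pa.

30.0 MPa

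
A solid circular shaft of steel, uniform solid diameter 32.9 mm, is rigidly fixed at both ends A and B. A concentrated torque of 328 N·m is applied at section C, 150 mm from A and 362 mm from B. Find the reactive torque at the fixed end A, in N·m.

232 N·m

With uniform GJ and both ends fixed, compatibility θ_AC = θ_CB gives T_A·a = T_B·b, together with T_A + T_B = T₀.
T_A = T₀·b/(a+b) = 328.0·362/512.0 = 231.9 N·m; T_B = 96.09 N·m.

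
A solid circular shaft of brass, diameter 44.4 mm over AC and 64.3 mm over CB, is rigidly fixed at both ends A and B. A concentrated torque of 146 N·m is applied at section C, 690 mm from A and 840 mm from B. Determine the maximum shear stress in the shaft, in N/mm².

Compatibility: T_A·a/J_AC = T_B·b/J_CB with T_A + T_B = T₀.
J_AC = 3.82×10^-7 m⁴, J_CB = 1.68×10^-6 m⁴, so T_A = T₀·(J_AC/a)/((J_AC/a)+(J_CB/b)) = 31.65 N·m, T_B = 114.4 N·m.
τ in each portion: τ_AC = 1.84×10^6 Pa, τ_CB = 2.19×10^6 Pa; maximum is in CB.
τ_max = T_CB·r/J = 114.4·0.0321/1.68×10^-6 = 2.191×10^6 Pa.

2.19 N/mm²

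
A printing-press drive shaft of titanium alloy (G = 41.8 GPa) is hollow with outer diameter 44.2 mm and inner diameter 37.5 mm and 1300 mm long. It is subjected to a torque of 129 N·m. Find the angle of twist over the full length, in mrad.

22.2 mrad

J = π(d_o⁴ − d_i⁴)/32 = π(0.0442⁴ − 0.0375⁴)/32 = 1.806×10^-7 m⁴.
θ = T·L/(G·J) = 129.0 × 1.30 / (41.8×10⁹ × 1.806×10^-7) = 0.02222 rad.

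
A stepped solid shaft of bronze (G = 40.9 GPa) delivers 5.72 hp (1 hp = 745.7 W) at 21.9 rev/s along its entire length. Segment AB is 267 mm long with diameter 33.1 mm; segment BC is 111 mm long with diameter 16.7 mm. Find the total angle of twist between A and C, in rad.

ω = 2π·21.9 = 137.6 rad/s, so T = P/ω = 5.72×745.7 / 137.6 = 31.00 N·m.
J_AB = π(0.0331)⁴/32 = 1.18×10^-7 m⁴; J_BC = π(0.0167)⁴/32 = 7.64×10^-9 m⁴.
θ = (T/G)·Σ L_i/J_i = (31.00/40.9×10⁹)·(0.267/1.18×10^-7 + 0.111/7.64×10^-9) = 0.01273 rad.

0.0127 rad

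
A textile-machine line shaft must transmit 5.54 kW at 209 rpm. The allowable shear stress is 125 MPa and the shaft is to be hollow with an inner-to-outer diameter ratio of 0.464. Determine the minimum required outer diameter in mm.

ω = 2π·209/60 = 21.89 rad/s, so T = P/ω = 5.54×10³ / 21.89 = 253.1 N·m.
For a hollow shaft with d_i/d_o = 0.464: τ_max = 16T/(π d_o³ (1−k⁴)), so d_o = [16T/(π τ_allow (1−k⁴))]^(1/3) = [16·253.1/(π·1.25×10^8·0.9536)]^(1/3) = 0.02211 m.

22.1 mm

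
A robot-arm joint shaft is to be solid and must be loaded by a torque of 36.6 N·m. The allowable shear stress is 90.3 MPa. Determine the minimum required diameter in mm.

12.7 mm

For a solid shaft τ_max = 16T/(πd³), so d = (16T/(π τ_allow))^(1/3) = (16·36.60/(π·9.03×10^7))^(1/3) = 0.01273 m.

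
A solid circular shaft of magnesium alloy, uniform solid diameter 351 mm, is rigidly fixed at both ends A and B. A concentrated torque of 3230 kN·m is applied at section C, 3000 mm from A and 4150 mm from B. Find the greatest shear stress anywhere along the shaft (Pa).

With uniform GJ and both ends fixed, compatibility θ_AC = θ_CB gives T_A·a = T_B·b, together with T_A + T_B = T₀.
T_A = T₀·b/(a+b) = 3.230e6·4150/7150 = 1.875e6 N·m; T_B = 1.355e6 N·m.
τ in each portion: τ_AC = 2.21×10^8 Pa, τ_CB = 1.60×10^8 Pa; maximum is in AC.
τ_max = T_AC·r/J = 1.875e6·0.175/1.49×10^-3 = 2.208×10^8 Pa.

2.21e8 Pa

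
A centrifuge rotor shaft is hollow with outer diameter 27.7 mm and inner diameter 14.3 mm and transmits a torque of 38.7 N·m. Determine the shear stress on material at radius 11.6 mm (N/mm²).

8.36 N/mm²

J = π(d_o⁴ − d_i⁴)/32 = π(0.0277⁴ − 0.0143⁴)/32 = 5.369×10^-8 m⁴.
Shear stress varies linearly with radius: τ = T·r/J = 38.70 × 0.0116 / 5.369×10^-8 = 8.361×10^6 Pa.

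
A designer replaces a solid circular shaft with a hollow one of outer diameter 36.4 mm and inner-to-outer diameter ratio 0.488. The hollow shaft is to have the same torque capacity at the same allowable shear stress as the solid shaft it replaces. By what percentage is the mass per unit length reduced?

Equal τ_max and T ⇒ the solid shaft needs d_s³ = d_o³(1−k⁴), so d_s = 36.4·(1−0.488⁴)^(1/3) = 35.70 mm.
Area ratio A_h/A_s = d_o²(1−k²)/d_s² = (1−k²)/(1−k⁴)^(2/3) = 0.7921.
Mass saving = 1 − 0.7921 = 20.8 %.

20.8 %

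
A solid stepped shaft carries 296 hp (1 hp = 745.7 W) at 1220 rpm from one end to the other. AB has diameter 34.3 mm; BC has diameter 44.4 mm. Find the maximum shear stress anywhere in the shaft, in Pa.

2.18e8 Pa

ω = 2π·1220/60 = 127.8 rad/s, so T = P/ω = 296×745.7 / 127.8 = 1728 N·m.
Under the same torque, τ_max = 16T/(πd³) is largest where d is smallest — segment AB (d = 34.3 mm).
τ_max = 16·1728/(π·(0.0343)³) = 2.180×10^8 Pa.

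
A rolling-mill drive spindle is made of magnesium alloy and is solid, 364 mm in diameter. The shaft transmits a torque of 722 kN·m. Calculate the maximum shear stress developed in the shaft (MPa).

J = πd⁴/32 = π(0.364)⁴/32 = 1.723×10^-3 m⁴.
τ_max = T·r/J = 722000 × 0.182 / 1.723×10^-3 = 7.624×10^7 Pa.

76.2 MPa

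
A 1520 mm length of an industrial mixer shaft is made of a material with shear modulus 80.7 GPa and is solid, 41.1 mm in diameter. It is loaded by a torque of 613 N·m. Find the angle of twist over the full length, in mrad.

41.2 mrad

J = πd⁴/32 = π(0.0411)⁴/32 = 2.801×10^-7 m⁴.
θ = T·L/(G·J) = 613.0 × 1.52 / (80.7×10⁹ × 2.801×10^-7) = 0.04122 rad.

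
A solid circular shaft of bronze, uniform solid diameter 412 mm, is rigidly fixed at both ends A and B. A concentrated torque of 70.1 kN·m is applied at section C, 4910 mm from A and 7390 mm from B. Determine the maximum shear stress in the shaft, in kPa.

3070 kPa

With uniform GJ and both ends fixed, compatibility θ_AC = θ_CB gives T_A·a = T_B·b, together with T_A + T_B = T₀.
T_A = T₀·b/(a+b) = 70100·7390/12300 = 42120 N·m; T_B = 27980 N·m.
τ in each portion: τ_AC = 3.07×10^6 Pa, τ_CB = 2.04×10^6 Pa; maximum is in AC.
τ_max = T_AC·r/J = 42120·0.206/2.83×10^-3 = 3.067×10^6 Pa.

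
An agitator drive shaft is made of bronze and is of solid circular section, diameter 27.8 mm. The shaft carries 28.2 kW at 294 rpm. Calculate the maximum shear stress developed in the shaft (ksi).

31.5 ksi

ω = 2π·294/60 = 30.79 rad/s, so T = P/ω = 28.2×10³ / 30.79 = 916.0 N·m.
J = πd⁴/32 = π(0.0278)⁴/32 = 5.864×10^-8 m⁴.
τ_max = T·r/J = 916.0 × 0.0139 / 5.864×10^-8 = 2.171×10^8 Pa.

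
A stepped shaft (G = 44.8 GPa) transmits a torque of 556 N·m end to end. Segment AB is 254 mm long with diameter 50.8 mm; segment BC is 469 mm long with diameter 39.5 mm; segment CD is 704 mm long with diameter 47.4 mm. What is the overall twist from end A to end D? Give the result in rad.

J_AB = π(0.0508)⁴/32 = 6.54×10^-7 m⁴; J_BC = π(0.0395)⁴/32 = 2.39×10^-7 m⁴; J_CD = π(0.0474)⁴/32 = 4.96×10^-7 m⁴.
θ = (T/G)·Σ L_i/J_i = (556.0/44.8×10⁹)·(0.254/6.54×10^-7 + 0.469/2.39×10^-7 + 0.704/4.96×10^-7) = 0.04681 rad.

0.0468 rad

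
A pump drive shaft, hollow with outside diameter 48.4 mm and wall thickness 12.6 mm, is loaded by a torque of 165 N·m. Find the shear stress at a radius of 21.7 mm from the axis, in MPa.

J = π(d_o⁴ − d_i⁴)/32 = π(0.0484⁴ − 0.0232⁴)/32 = 5.103×10^-7 m⁴.
Shear stress varies linearly with radius: τ = T·r/J = 165.0 × 0.0217 / 5.103×10^-7 = 7.016×10^6 Pa.

7.02 MPa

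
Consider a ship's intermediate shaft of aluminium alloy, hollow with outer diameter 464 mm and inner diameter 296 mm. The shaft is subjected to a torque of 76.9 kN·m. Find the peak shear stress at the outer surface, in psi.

J = π(d_o⁴ − d_i⁴)/32 = π(0.464⁴ − 0.296⁴)/32 = 3.797×10^-3 m⁴.
τ_max = T·r/J = 76900 × 0.232 / 3.797×10^-3 = 4.699×10^6 Pa.

681 psi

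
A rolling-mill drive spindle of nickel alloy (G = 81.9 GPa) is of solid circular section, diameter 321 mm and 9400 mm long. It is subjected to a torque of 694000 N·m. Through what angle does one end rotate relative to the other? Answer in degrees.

4.38°

J = πd⁴/32 = π(0.321)⁴/32 = 1.042×10^-3 m⁴.
θ = T·L/(G·J) = 694000 × 9.40 / (81.9×10⁹ × 1.042×10^-3) = 0.07642 rad.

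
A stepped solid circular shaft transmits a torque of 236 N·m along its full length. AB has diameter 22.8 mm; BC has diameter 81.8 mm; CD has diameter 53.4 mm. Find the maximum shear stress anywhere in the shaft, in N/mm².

101 N/mm²

Under the same torque, τ_max = 16T/(πd³) is largest where d is smallest — segment AB (d = 22.8 mm).
τ_max = 16·236.0/(π·(0.0228)³) = 1.014×10^8 Pa.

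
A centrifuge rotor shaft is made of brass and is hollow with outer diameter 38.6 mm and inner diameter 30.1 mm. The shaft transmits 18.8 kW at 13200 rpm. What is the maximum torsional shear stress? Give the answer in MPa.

1.91 MPa

ω = 2π·13200/60 = 1382 rad/s, so T = P/ω = 18.8×10³ / 1382 = 13.60 N·m.
J = π(d_o⁴ − d_i⁴)/32 = π(0.0386⁴ − 0.0301⁴)/32 = 1.374×10^-7 m⁴.
τ_max = T·r/J = 13.60 × 0.0193 / 1.374×10^-7 = 1.911×10^6 Pa.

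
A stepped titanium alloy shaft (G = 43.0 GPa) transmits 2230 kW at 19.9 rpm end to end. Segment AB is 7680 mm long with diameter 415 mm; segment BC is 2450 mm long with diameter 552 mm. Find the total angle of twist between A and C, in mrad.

72.3 mrad

ω = 2π·19.9/60 = 2.084 rad/s, so T = P/ω = 2230×10³ / 2.084 = 1.070e6 N·m.
J_AB = π(0.415)⁴/32 = 2.91×10^-3 m⁴; J_BC = π(0.552)⁴/32 = 9.11×10^-3 m⁴.
θ = (T/G)·Σ L_i/J_i = (1.070e6/43.0×10⁹)·(7.68/2.91×10^-3 + 2.45/9.11×10^-3) = 0.07232 rad.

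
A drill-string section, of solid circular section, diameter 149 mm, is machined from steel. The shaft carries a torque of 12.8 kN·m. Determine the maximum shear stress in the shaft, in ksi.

2.86 ksi

J = πd⁴/32 = π(0.149)⁴/32 = 4.839×10^-5 m⁴.
τ_max = T·r/J = 12800 × 0.0745 / 4.839×10^-5 = 1.971×10^7 Pa.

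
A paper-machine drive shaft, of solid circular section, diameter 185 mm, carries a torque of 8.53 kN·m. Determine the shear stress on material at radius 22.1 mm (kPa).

J = πd⁴/32 = π(0.185)⁴/32 = 1.150×10^-4 m⁴.
Shear stress varies linearly with radius: τ = T·r/J = 8530 × 0.0221 / 1.150×10^-4 = 1.639×10^6 Pa.

1640 kPa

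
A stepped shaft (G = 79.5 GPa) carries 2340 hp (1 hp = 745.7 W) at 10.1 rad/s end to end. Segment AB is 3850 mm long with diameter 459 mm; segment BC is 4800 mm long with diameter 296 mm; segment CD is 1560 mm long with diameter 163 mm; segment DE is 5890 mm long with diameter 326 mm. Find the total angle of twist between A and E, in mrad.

76.2 mrad

ω = 10.1 rad/s, so T = P/ω = 2340×745.7 / 10.10 = 172800 N·m.
J_AB = π(0.459)⁴/32 = 4.36×10^-3 m⁴; J_BC = π(0.296)⁴/32 = 7.54×10^-4 m⁴; J_CD = π(0.163)⁴/32 = 6.93×10^-5 m⁴; J_DE = π(0.326)⁴/32 = 1.11×10^-3 m⁴.
θ = (T/G)·Σ L_i/J_i = (172800/79.5×10⁹)·(3.85/4.36×10^-3 + 4.80/7.54×10^-4 + 1.56/6.93×10^-5 + 5.89/1.11×10^-3) = 0.07622 rad.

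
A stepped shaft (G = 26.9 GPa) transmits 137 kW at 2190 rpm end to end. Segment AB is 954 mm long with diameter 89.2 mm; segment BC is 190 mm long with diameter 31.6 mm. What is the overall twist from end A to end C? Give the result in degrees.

ω = 2π·2190/60 = 229.3 rad/s, so T = P/ω = 137×10³ / 229.3 = 597.4 N·m.
J_AB = π(0.0892)⁴/32 = 6.22×10^-6 m⁴; J_BC = π(0.0316)⁴/32 = 9.79×10^-8 m⁴.
θ = (T/G)·Σ L_i/J_i = (597.4/26.9×10⁹)·(0.954/6.22×10^-6 + 0.190/9.79×10^-8) = 0.04651 rad.

2.66°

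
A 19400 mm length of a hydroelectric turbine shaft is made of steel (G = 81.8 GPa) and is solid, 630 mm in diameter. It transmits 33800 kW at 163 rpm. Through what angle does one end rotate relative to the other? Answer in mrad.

30.4 mrad

ω = 2π·163/60 = 17.07 rad/s, so T = P/ω = 33800×10³ / 17.07 = 1.980e6 N·m.
J = πd⁴/32 = π(0.630)⁴/32 = 0.01547 m⁴.
θ = T·L/(G·J) = 1.980e6 × 19.4 / (81.8×10⁹ × 0.01547) = 0.03037 rad.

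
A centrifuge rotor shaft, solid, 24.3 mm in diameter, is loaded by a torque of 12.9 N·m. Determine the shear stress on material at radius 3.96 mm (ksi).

J = πd⁴/32 = π(0.0243)⁴/32 = 3.423×10^-8 m⁴.
Shear stress varies linearly with radius: τ = T·r/J = 12.90 × 0.00396 / 3.423×10^-8 = 1.492×10^6 Pa.

0.216 ksi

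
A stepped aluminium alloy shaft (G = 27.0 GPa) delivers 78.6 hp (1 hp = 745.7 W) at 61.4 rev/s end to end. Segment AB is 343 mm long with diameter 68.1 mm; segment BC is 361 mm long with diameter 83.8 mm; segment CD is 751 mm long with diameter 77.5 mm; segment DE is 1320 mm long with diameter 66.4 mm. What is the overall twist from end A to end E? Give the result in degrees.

ω = 2π·61.4 = 385.8 rad/s, so T = P/ω = 78.6×745.7 / 385.8 = 151.9 N·m.
J_AB = π(0.0681)⁴/32 = 2.11×10^-6 m⁴; J_BC = π(0.0838)⁴/32 = 4.84×10^-6 m⁴; J_CD = π(0.0775)⁴/32 = 3.54×10^-6 m⁴; J_DE = π(0.0664)⁴/32 = 1.91×10^-6 m⁴.
θ = (T/G)·Σ L_i/J_i = (151.9/27.0×10⁹)·(0.343/2.11×10^-6 + 0.361/4.84×10^-6 + 0.751/3.54×10^-6 + 1.32/1.91×10^-6) = 6.419×10^-3 rad.

0.368°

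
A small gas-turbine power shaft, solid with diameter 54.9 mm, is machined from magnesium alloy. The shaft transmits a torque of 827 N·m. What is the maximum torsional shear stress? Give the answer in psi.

J = πd⁴/32 = π(0.0549)⁴/32 = 8.918×10^-7 m⁴.
τ_max = T·r/J = 827.0 × 0.0274 / 8.918×10^-7 = 2.545×10^7 Pa.

3690 psi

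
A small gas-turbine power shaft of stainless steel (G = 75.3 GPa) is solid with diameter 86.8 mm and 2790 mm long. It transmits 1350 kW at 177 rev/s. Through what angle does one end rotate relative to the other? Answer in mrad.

8.07 mrad

ω = 2π·177 = 1112 rad/s, so T = P/ω = 1350×10³ / 1112 = 1214 N·m.
J = πd⁴/32 = π(0.0868)⁴/32 = 5.573×10^-6 m⁴.
θ = T·L/(G·J) = 1214 × 2.79 / (75.3×10⁹ × 5.573×10^-6) = 8.071×10^-3 rad.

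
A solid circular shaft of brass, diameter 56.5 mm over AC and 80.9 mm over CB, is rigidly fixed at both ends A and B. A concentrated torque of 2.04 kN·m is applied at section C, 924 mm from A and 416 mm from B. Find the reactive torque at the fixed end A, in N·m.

Compatibility: T_A·a/J_AC = T_B·b/J_CB with T_A + T_B = T₀.
J_AC = 1.00×10^-6 m⁴, J_CB = 4.21×10^-6 m⁴, so T_A = T₀·(J_AC/a)/((J_AC/a)+(J_CB/b)) = 197.4 N·m, T_B = 1843 N·m.

197 N·m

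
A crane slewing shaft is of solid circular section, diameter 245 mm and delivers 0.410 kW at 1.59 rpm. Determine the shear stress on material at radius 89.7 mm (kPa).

624 kPa

ω = 2π·1.59/60 = 0.1665 rad/s, so T = P/ω = 0.410×10³ / 0.1665 = 2462 N·m.
J = πd⁴/32 = π(0.245)⁴/32 = 3.537×10^-4 m⁴.
Shear stress varies linearly with radius: τ = T·r/J = 2462 × 0.0897 / 3.537×10^-4 = 6.244×10^5 Pa.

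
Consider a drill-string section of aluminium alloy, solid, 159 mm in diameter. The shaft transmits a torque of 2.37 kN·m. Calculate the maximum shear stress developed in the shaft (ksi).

J = πd⁴/32 = π(0.159)⁴/32 = 6.275×10^-5 m⁴.
τ_max = T·r/J = 2370 × 0.0795 / 6.275×10^-5 = 3.003×10^6 Pa.

0.436 ksi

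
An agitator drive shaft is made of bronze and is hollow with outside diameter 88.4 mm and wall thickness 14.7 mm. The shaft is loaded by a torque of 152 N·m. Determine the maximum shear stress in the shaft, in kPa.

1400 kPa

J = π(d_o⁴ − d_i⁴)/32 = π(0.0884⁴ − 0.0590⁴)/32 = 4.806×10^-6 m⁴.
τ_max = T·r/J = 152.0 × 0.0442 / 4.806×10^-6 = 1.398×10^6 Pa.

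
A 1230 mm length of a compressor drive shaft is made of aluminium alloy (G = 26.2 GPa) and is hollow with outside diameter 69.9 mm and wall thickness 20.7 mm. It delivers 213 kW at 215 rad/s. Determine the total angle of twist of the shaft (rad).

ω = 215 rad/s, so T = P/ω = 213×10³ / 215.0 = 990.7 N·m.
J = π(d_o⁴ − d_i⁴)/32 = π(0.0699⁴ − 0.0285⁴)/32 = 2.279×10^-6 m⁴.
θ = T·L/(G·J) = 990.7 × 1.23 / (26.2×10⁹ × 2.279×10^-6) = 0.02041 rad.

0.0204 rad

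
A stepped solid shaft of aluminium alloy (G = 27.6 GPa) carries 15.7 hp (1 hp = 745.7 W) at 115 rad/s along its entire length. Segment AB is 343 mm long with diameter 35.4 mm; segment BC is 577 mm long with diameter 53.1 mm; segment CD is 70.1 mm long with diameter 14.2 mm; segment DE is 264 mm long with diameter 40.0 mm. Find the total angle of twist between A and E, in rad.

0.0796 rad

ω = 115 rad/s, so T = P/ω = 15.7×745.7 / 115.0 = 101.8 N·m.
J_AB = π(0.0354)⁴/32 = 1.54×10^-7 m⁴; J_BC = π(0.0531)⁴/32 = 7.81×10^-7 m⁴; J_CD = π(0.0142)⁴/32 = 3.99×10^-9 m⁴; J_DE = π(0.0400)⁴/32 = 2.51×10^-7 m⁴.
θ = (T/G)·Σ L_i/J_i = (101.8/27.6×10⁹)·(0.343/1.54×10^-7 + 0.577/7.81×10^-7 + 0.0701/3.99×10^-9 + 0.264/2.51×10^-7) = 0.07958 rad.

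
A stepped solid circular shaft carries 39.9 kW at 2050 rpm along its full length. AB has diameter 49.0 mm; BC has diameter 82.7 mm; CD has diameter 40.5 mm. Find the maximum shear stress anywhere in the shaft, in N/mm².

ω = 2π·2050/60 = 214.7 rad/s, so T = P/ω = 39.9×10³ / 214.7 = 185.9 N·m.
Under the same torque, τ_max = 16T/(πd³) is largest where d is smallest — segment CD (d = 40.5 mm).
τ_max = 16·185.9/(π·(0.0405)³) = 1.425×10^7 Pa.

14.2 N/mm²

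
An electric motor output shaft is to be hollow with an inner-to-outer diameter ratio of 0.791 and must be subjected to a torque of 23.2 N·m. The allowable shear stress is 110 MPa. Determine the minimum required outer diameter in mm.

12.1 mm

For a hollow shaft with d_i/d_o = 0.791: τ_max = 16T/(π d_o³ (1−k⁴)), so d_o = [16T/(π τ_allow (1−k⁴))]^(1/3) = [16·23.20/(π·1.10×10^8·0.6085)]^(1/3) = 0.01209 m.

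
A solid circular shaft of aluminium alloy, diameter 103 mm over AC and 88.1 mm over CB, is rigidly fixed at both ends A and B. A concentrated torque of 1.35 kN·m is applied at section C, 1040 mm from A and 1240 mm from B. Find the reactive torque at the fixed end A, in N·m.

932 N·m

Compatibility: T_A·a/J_AC = T_B·b/J_CB with T_A + T_B = T₀.
J_AC = 1.10×10^-5 m⁴, J_CB = 5.91×10^-6 m⁴, so T_A = T₀·(J_AC/a)/((J_AC/a)+(J_CB/b)) = 931.7 N·m, T_B = 418.3 N·m.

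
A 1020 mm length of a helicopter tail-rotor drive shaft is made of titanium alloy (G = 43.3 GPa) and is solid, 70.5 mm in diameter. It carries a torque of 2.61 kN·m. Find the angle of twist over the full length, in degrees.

1.45°

J = πd⁴/32 = π(0.0705)⁴/32 = 2.425×10^-6 m⁴.
θ = T·L/(G·J) = 2610 × 1.02 / (43.3×10⁹ × 2.425×10^-6) = 0.02535 rad.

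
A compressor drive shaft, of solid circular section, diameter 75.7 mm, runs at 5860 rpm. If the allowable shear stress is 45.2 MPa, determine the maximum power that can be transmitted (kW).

J = πd⁴/32 = π(0.0757)⁴/32 = 3.224×10^-6 m⁴.
T_max = τ_allow·J/r = 4.52×10^7 × 3.224×10^-6 / 0.0379 = 3850 N·m.
ω = 2π·5860/60 = 613.7 rad/s, so P_max = T_max·ω = 2.363×10^6 W.

2360 kW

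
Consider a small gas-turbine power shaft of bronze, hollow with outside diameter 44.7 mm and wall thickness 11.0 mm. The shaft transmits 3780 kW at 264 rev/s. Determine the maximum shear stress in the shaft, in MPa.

ω = 2π·264 = 1659 rad/s, so T = P/ω = 3780×10³ / 1659 = 2279 N·m.
J = π(d_o⁴ − d_i⁴)/32 = π(0.0447⁴ − 0.0227⁴)/32 = 3.659×10^-7 m⁴.
τ_max = T·r/J = 2279 × 0.0224 / 3.659×10^-7 = 1.392×10^8 Pa.

139 MPa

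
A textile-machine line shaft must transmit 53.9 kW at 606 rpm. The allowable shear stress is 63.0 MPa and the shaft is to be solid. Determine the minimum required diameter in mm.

ω = 2π·606/60 = 63.46 rad/s, so T = P/ω = 53.9×10³ / 63.46 = 849.4 N·m.
For a solid shaft τ_max = 16T/(πd³), so d = (16T/(π τ_allow))^(1/3) = (16·849.4/(π·6.30×10^7))^(1/3) = 0.04095 m.

40.9 mm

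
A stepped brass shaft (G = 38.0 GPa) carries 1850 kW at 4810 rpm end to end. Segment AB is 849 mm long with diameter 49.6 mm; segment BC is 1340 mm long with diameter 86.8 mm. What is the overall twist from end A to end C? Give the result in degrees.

9.24°

ω = 2π·4810/60 = 503.7 rad/s, so T = P/ω = 1850×10³ / 503.7 = 3673 N·m.
J_AB = π(0.0496)⁴/32 = 5.94×10^-7 m⁴; J_BC = π(0.0868)⁴/32 = 5.57×10^-6 m⁴.
θ = (T/G)·Σ L_i/J_i = (3673/38.0×10⁹)·(0.849/5.94×10^-7 + 1.34/5.57×10^-6) = 0.1613 rad.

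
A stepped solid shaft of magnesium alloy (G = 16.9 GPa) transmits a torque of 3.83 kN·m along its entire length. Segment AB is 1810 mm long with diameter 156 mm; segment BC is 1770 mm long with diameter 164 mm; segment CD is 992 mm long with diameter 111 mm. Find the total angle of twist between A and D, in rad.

0.0278 rad

J_AB = π(0.156)⁴/32 = 5.81×10^-5 m⁴; J_BC = π(0.164)⁴/32 = 7.10×10^-5 m⁴; J_CD = π(0.111)⁴/32 = 1.49×10^-5 m⁴.
θ = (T/G)·Σ L_i/J_i = (3830/16.9×10⁹)·(1.81/5.81×10^-5 + 1.77/7.10×10^-5 + 0.992/1.49×10^-5) = 0.02779 rad.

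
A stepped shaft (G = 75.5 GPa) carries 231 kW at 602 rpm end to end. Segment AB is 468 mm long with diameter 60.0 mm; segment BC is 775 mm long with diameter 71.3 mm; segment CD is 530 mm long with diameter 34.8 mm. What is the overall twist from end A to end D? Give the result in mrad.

ω = 2π·602/60 = 63.04 rad/s, so T = P/ω = 231×10³ / 63.04 = 3664 N·m.
J_AB = π(0.0600)⁴/32 = 1.27×10^-6 m⁴; J_BC = π(0.0713)⁴/32 = 2.54×10^-6 m⁴; J_CD = π(0.0348)⁴/32 = 1.44×10^-7 m⁴.
θ = (T/G)·Σ L_i/J_i = (3664/75.5×10⁹)·(0.468/1.27×10^-6 + 0.775/2.54×10^-6 + 0.530/1.44×10^-7) = 0.2113 rad.

211 mrad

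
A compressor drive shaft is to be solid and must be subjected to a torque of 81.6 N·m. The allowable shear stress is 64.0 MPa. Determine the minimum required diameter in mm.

For a solid shaft τ_max = 16T/(πd³), so d = (16T/(π τ_allow))^(1/3) = (16·81.60/(π·6.40×10^7))^(1/3) = 0.01866 m.

18.7 mm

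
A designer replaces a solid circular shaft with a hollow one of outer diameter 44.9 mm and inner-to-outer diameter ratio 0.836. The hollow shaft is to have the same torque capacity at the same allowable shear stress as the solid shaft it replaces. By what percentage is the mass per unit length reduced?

Equal τ_max and T ⇒ the solid shaft needs d_s³ = d_o³(1−k⁴), so d_s = 44.9·(1−0.836⁴)^(1/3) = 35.91 mm.
Area ratio A_h/A_s = d_o²(1−k²)/d_s² = (1−k²)/(1−k⁴)^(2/3) = 0.4708.
Mass saving = 1 − 0.4708 = 52.9 %.

52.9 %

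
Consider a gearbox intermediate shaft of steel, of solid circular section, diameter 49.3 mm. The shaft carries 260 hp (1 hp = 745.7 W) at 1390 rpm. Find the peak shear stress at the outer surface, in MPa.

ω = 2π·1390/60 = 145.6 rad/s, so T = P/ω = 260×745.7 / 145.6 = 1332 N·m.
J = πd⁴/32 = π(0.0493)⁴/32 = 5.799×10^-7 m⁴.
τ_max = T·r/J = 1332 × 0.0246 / 5.799×10^-7 = 5.661×10^7 Pa.

56.6 MPa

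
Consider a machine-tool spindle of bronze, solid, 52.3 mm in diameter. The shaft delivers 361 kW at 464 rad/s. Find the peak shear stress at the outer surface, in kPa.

27700 kPa

ω = 464 rad/s, so T = P/ω = 361×10³ / 464.0 = 778.0 N·m.
J = πd⁴/32 = π(0.0523)⁴/32 = 7.345×10^-7 m⁴.
τ_max = T·r/J = 778.0 × 0.0261 / 7.345×10^-7 = 2.770×10^7 Pa.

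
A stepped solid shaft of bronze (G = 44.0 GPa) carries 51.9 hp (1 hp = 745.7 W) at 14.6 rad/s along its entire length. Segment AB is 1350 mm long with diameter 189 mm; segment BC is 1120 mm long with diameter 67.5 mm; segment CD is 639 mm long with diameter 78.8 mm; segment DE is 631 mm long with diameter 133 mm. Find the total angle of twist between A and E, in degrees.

ω = 14.6 rad/s, so T = P/ω = 51.9×745.7 / 14.60 = 2651 N·m.
J_AB = π(0.189)⁴/32 = 1.25×10^-4 m⁴; J_BC = π(0.0675)⁴/32 = 2.04×10^-6 m⁴; J_CD = π(0.0788)⁴/32 = 3.79×10^-6 m⁴; J_DE = π(0.133)⁴/32 = 3.07×10^-5 m⁴.
θ = (T/G)·Σ L_i/J_i = (2651/44.0×10⁹)·(1.35/1.25×10^-4 + 1.12/2.04×10^-6 + 0.639/3.79×10^-6 + 0.631/3.07×10^-5) = 0.04516 rad.

2.59°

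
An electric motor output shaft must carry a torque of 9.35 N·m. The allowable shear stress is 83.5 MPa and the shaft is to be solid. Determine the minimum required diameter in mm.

For a solid shaft τ_max = 16T/(πd³), so d = (16T/(π τ_allow))^(1/3) = (16·9.350/(π·8.35×10^7))^(1/3) = 0.008293 m.

8.29 mm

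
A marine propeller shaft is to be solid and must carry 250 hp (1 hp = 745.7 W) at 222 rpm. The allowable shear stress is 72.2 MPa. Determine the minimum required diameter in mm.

82.7 mm

ω = 2π·222/60 = 23.25 rad/s, so T = P/ω = 250×745.7 / 23.25 = 8019 N·m.
For a solid shaft τ_max = 16T/(πd³), so d = (16T/(π τ_allow))^(1/3) = (16·8019/(π·7.22×10^7))^(1/3) = 0.08270 m.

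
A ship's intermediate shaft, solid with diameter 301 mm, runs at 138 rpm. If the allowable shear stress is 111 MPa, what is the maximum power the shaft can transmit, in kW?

8590 kW

J = πd⁴/32 = π(0.301)⁴/32 = 8.059×10^-4 m⁴.
T_max = τ_allow·J/r = 1.11×10^8 × 8.059×10^-4 / 0.150 = 594400 N·m.
ω = 2π·138/60 = 14.45 rad/s, so P_max = T_max·ω = 8.589×10^6 W.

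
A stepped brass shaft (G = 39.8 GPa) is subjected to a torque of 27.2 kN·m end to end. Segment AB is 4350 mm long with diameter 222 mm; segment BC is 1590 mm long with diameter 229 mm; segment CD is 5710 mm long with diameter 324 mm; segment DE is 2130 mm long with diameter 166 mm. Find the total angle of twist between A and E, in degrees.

2.27°

J_AB = π(0.222)⁴/32 = 2.38×10^-4 m⁴; J_BC = π(0.229)⁴/32 = 2.70×10^-4 m⁴; J_CD = π(0.324)⁴/32 = 1.08×10^-3 m⁴; J_DE = π(0.166)⁴/32 = 7.45×10^-5 m⁴.
θ = (T/G)·Σ L_i/J_i = (27200/39.8×10⁹)·(4.35/2.38×10^-4 + 1.59/2.70×10^-4 + 5.71/1.08×10^-3 + 2.13/7.45×10^-5) = 0.03963 rad.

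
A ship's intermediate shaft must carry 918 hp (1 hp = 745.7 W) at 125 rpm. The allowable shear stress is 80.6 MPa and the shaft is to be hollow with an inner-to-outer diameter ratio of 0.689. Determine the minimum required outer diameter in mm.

162 mm

ω = 2π·125/60 = 13.09 rad/s, so T = P/ω = 918×745.7 / 13.09 = 52300 N·m.
For a hollow shaft with d_i/d_o = 0.689: τ_max = 16T/(π d_o³ (1−k⁴)), so d_o = [16T/(π τ_allow (1−k⁴))]^(1/3) = [16·52300/(π·8.06×10^7·0.7746)]^(1/3) = 0.1622 m.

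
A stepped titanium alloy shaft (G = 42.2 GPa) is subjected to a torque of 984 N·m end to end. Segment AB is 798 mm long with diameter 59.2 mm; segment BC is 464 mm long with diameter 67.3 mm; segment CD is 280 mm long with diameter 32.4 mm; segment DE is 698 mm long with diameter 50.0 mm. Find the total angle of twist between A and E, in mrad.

108 mrad

J_AB = π(0.0592)⁴/32 = 1.21×10^-6 m⁴; J_BC = π(0.0673)⁴/32 = 2.01×10^-6 m⁴; J_CD = π(0.0324)⁴/32 = 1.08×10^-7 m⁴; J_DE = π(0.0500)⁴/32 = 6.14×10^-7 m⁴.
θ = (T/G)·Σ L_i/J_i = (984.0/42.2×10⁹)·(0.798/1.21×10^-6 + 0.464/2.01×10^-6 + 0.280/1.08×10^-7 + 0.698/6.14×10^-7) = 0.1077 rad.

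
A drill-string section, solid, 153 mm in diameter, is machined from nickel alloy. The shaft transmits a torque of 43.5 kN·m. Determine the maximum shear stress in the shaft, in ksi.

J = πd⁴/32 = π(0.153)⁴/32 = 5.380×10^-5 m⁴.
τ_max = T·r/J = 43500 × 0.0765 / 5.380×10^-5 = 6.186×10^7 Pa.

8.97 ksi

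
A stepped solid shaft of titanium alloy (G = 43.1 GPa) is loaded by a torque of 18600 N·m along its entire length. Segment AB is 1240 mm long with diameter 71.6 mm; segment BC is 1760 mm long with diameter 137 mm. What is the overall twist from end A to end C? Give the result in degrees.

13.1°

J_AB = π(0.0716)⁴/32 = 2.58×10^-6 m⁴; J_BC = π(0.137)⁴/32 = 3.46×10^-5 m⁴.
θ = (T/G)·Σ L_i/J_i = (18600/43.1×10⁹)·(1.24/2.58×10^-6 + 1.76/3.46×10^-5) = 0.2294 rad.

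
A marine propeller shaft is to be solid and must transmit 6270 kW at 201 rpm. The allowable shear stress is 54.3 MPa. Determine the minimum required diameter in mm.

303 mm

ω = 2π·201/60 = 21.05 rad/s, so T = P/ω = 6270×10³ / 21.05 = 297900 N·m.
For a solid shaft τ_max = 16T/(πd³), so d = (16T/(π τ_allow))^(1/3) = (16·297900/(π·5.43×10^7))^(1/3) = 0.3034 m.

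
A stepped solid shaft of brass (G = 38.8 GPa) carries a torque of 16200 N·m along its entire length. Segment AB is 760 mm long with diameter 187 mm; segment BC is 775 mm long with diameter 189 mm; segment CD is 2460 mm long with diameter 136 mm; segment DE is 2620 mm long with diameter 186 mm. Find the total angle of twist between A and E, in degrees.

2.59°

J_AB = π(0.187)⁴/32 = 1.20×10^-4 m⁴; J_BC = π(0.189)⁴/32 = 1.25×10^-4 m⁴; J_CD = π(0.136)⁴/32 = 3.36×10^-5 m⁴; J_DE = π(0.186)⁴/32 = 1.18×10^-4 m⁴.
θ = (T/G)·Σ L_i/J_i = (16200/38.8×10⁹)·(0.760/1.20×10^-4 + 0.775/1.25×10^-4 + 2.46/3.36×10^-5 + 2.62/1.18×10^-4) = 0.04512 rad.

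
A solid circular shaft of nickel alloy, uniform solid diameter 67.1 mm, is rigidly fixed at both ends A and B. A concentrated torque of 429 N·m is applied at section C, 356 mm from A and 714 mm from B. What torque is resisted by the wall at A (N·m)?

286 N·m

With uniform GJ and both ends fixed, compatibility θ_AC = θ_CB gives T_A·a = T_B·b, together with T_A + T_B = T₀.
T_A = T₀·b/(a+b) = 429.0·714/1070 = 286.3 N·m; T_B = 142.7 N·m.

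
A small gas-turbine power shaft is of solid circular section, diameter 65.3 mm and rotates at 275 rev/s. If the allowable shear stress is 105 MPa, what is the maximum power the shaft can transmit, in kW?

J = πd⁴/32 = π(0.0653)⁴/32 = 1.785×10^-6 m⁴.
T_max = τ_allow·J/r = 1.05×10^8 × 1.785×10^-6 / 0.0326 = 5741 N·m.
ω = 2π·275 = 1728 rad/s, so P_max = T_max·ω = 9.919×10^6 W.

9920 kW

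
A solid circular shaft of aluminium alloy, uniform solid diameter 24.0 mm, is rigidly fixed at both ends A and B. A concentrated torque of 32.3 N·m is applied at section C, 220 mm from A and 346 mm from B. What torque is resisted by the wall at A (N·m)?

With uniform GJ and both ends fixed, compatibility θ_AC = θ_CB gives T_A·a = T_B·b, together with T_A + T_B = T₀.
T_A = T₀·b/(a+b) = 32.30·346/566.0 = 19.75 N·m; T_B = 12.55 N·m.

19.7 N·m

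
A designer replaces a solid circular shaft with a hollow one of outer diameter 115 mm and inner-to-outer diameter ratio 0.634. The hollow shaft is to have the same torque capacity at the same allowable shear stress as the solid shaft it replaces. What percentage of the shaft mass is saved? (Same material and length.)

32.7 %

Equal τ_max and T ⇒ the solid shaft needs d_s³ = d_o³(1−k⁴), so d_s = 115·(1−0.634⁴)^(1/3) = 108.4 mm.
Area ratio A_h/A_s = d_o²(1−k²)/d_s² = (1−k²)/(1−k⁴)^(2/3) = 0.6726.
Mass saving = 1 − 0.6726 = 32.7 %.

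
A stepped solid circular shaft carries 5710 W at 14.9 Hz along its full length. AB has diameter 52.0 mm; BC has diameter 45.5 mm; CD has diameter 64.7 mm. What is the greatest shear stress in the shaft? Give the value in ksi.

0.478 ksi

ω = 2π·14.9 = 93.62 rad/s, so T = P/ω = 5710 / 93.62 = 60.99 N·m.
Under the same torque, τ_max = 16T/(πd³) is largest where d is smallest — segment BC (d = 45.5 mm).
τ_max = 16·60.99/(π·(0.0455)³) = 3.298×10^6 Pa.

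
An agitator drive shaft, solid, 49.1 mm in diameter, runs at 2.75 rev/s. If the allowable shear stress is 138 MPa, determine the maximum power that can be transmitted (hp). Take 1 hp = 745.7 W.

74.3 hp

J = πd⁴/32 = π(0.0491)⁴/32 = 5.706×10^-7 m⁴.
T_max = τ_allow·J/r = 1.38×10^8 × 5.706×10^-7 / 0.0246 = 3207 N·m.
ω = 2π·2.75 = 17.28 rad/s, so P_max = T_max·ω = 5.542×10^4 W.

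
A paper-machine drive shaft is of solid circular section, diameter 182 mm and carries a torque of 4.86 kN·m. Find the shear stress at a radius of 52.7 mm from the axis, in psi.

345 psi

J = πd⁴/32 = π(0.182)⁴/32 = 1.077×10^-4 m⁴.
Shear stress varies linearly with radius: τ = T·r/J = 4860 × 0.0527 / 1.077×10^-4 = 2.378×10^6 Pa.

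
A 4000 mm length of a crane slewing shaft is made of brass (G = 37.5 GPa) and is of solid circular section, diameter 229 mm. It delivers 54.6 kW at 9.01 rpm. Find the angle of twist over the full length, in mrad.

ω = 2π·9.01/60 = 0.9435 rad/s, so T = P/ω = 54.6×10³ / 0.9435 = 57870 N·m.
J = πd⁴/32 = π(0.229)⁴/32 = 2.700×10^-4 m⁴.
θ = T·L/(G·J) = 57870 × 4.00 / (37.5×10⁹ × 2.700×10^-4) = 0.02286 rad.

22.9 mrad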